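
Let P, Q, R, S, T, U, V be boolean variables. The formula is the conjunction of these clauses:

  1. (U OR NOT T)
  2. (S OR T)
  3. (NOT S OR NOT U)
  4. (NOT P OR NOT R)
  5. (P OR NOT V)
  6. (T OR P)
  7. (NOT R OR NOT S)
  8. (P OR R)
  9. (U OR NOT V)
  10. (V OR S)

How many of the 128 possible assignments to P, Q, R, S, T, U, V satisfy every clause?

The models are:
  P=1 Q=0 R=0 S=0 T=1 U=1 V=1
  P=1 Q=0 R=0 S=1 T=0 U=0 V=0
  P=1 Q=1 R=0 S=0 T=1 U=1 V=1
  P=1 Q=1 R=0 S=1 T=0 U=0 V=0
Count: 4.

4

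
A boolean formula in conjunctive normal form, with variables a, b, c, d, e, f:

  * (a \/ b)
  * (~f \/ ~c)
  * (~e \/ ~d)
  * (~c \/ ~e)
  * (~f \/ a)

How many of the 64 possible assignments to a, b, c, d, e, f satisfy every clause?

21

Split on a, then c.
  a=T, c=T: remaining (b,d,e,f) ∈ {(F,F,F,F); (F,T,F,F); (T,F,F,F); (T,T,F,F)} — 4.
  a=T, c=F: b, f free; 3 ways for (d,e) × 2^2 = 12.
  a=F, c=T: remaining (b,d,e,f) ∈ {(T,F,F,F); (T,T,F,F)} — 2.
  a=F, c=F: remaining (b,d,e,f) ∈ {(T,F,F,F); (T,F,T,F); (T,T,F,F)} — 3.
Total: 4 + 12 + 2 + 3 = 21.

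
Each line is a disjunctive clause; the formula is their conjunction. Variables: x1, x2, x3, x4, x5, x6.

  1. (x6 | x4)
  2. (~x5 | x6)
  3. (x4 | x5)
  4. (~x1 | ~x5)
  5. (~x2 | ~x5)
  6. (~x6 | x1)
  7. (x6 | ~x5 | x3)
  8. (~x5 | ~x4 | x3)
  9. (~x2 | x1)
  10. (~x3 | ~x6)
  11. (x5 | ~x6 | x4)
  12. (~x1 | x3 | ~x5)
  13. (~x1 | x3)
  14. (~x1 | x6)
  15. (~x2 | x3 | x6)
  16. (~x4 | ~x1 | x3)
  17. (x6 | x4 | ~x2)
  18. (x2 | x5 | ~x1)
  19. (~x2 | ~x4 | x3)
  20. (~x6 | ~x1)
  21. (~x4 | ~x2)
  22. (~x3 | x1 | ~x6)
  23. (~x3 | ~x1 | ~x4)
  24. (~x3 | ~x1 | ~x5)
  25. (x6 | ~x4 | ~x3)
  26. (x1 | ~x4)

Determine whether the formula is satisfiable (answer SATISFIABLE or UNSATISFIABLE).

UNSATISFIABLE

x1 = True:
  propagation gives x5=False, x4=True, x3=True; an empty clause results — contradiction.
x1 = False:
  propagation gives x6=False, x4=True; an empty clause results — contradiction.
Every branch closes, so no satisfying assignment exists.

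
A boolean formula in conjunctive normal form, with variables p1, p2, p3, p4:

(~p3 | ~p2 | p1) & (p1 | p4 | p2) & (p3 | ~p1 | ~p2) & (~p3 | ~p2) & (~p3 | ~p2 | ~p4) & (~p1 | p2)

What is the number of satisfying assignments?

4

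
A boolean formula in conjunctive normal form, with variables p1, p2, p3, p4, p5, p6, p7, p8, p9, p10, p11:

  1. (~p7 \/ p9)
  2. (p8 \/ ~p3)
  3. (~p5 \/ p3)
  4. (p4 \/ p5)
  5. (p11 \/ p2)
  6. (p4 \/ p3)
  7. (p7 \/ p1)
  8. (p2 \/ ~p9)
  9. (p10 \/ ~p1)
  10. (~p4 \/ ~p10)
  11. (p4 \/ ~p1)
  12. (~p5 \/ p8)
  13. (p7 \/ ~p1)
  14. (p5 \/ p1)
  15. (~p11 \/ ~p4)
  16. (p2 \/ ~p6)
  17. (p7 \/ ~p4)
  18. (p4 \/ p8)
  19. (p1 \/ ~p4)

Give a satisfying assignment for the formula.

p1 = 0, p2 = 1, p3 = 1, p4 = 0, p5 = 1, p6 = 0, p7 = 1, p8 = 1, p9 = 1, p10 = 1, p11 = 0

Check each clause:
  1. (~p7 \/ p9) — p9 is true.
  2. (p8 \/ ~p3) — p8 is true.
  3. (p3 \/ ~p5) — p3 is true.
  4. (p4 \/ p5) — p5 is true.
  5. (p2 \/ p11) — p2 is true.
  6. (p3 \/ p4) — p3 is true.
  7. (p1 \/ p7) — p7 is true.
  8. (p2 \/ ~p9) — p2 is true.
  9. (~p1 \/ p10) — p10 is true.
  10. (~p10 \/ ~p4) — ~p4 is true.
  11. (~p1 \/ p4) — ~p1 is true.
  12. (p8 \/ ~p5) — p8 is true.
  13. (~p1 \/ p7) — ~p1 is true.
  14. (p5 \/ p1) — p5 is true.
  15. (~p4 \/ ~p11) — ~p4 is true.
  16. (p2 \/ ~p6) — p2 is true.
  17. (~p4 \/ p7) — ~p4 is true.
  18. (p8 \/ p4) — p8 is true.
  19. (p1 \/ ~p4) — ~p4 is true.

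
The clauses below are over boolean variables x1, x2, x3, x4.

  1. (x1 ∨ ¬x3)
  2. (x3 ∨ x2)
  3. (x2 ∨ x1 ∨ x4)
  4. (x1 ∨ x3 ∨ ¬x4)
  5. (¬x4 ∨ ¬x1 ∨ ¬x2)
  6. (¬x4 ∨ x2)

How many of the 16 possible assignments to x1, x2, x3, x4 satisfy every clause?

4

Satisfying assignments:
  x1=0 x2=1 x3=0 x4=0
  x1=1 x2=0 x3=1 x4=0
  x1=1 x2=1 x3=0 x4=0
  x1=1 x2=1 x3=1 x4=0
That's 4 in total.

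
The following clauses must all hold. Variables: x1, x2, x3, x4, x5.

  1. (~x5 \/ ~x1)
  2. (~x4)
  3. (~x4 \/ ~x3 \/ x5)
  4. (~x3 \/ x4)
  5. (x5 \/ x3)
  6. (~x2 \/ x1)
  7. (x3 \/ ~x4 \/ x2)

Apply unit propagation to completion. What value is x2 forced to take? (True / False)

(~x4) stands alone — x4 = False.
(~x3 \/ x4) with x4 = False leaves only ~x3, so x3 = False.
From (x3 \/ x5) and x3 = False: x5 = True.
(~x5 \/ ~x1) with x5 = True leaves only ~x1, so x1 = False.
From (x1 \/ ~x2) and x1 = False: x2 = False.

False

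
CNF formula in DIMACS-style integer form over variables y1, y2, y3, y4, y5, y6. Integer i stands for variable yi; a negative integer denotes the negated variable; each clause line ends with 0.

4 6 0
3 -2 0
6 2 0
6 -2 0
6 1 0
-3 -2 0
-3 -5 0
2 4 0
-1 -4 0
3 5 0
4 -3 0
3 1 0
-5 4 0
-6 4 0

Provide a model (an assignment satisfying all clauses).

y1 = False, y2 = False, y3 = True, y4 = True, y5 = False, y6 = True

Set y1 = False and propagate.
  then y6 is forced to True.
  then y3 is forced to True.
  then y2 is forced to False.
  then y5 is forced to False.
  then y4 is forced to True.
Check each clause:
  1. (y4 ∨ y6) — y4 is true.
  2. (¬y2 ∨ y3) — y3 is true.
  3. (y6 ∨ y2) — y6 is true.
  4. (¬y2 ∨ y6) — y6 is true.
  5. (y1 ∨ y6) — y6 is true.
  6. (¬y3 ∨ ¬y2) — ¬y2 is true.
  7. (¬y3 ∨ ¬y5) — ¬y5 is true.
  8. (y4 ∨ y2) — y4 is true.
  9. (¬y4 ∨ ¬y1) — ¬y1 is true.
  10. (y5 ∨ y3) — y3 is true.
  11. (¬y3 ∨ y4) — y4 is true.
  12. (y1 ∨ y3) — y3 is true.
  13. (¬y5 ∨ y4) — ¬y5 is true.
  14. (¬y6 ∨ y4) — y4 is true.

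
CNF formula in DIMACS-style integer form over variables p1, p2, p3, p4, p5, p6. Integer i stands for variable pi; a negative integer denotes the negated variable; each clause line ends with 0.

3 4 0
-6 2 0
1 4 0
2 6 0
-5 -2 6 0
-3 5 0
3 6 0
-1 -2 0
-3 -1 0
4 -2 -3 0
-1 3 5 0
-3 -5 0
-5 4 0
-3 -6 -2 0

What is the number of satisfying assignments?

2

The models are:
  p1=0 p2=1 p3=0 p4=1 p5=0 p6=1
  p1=0 p2=1 p3=0 p4=1 p5=1 p6=1
Count: 2.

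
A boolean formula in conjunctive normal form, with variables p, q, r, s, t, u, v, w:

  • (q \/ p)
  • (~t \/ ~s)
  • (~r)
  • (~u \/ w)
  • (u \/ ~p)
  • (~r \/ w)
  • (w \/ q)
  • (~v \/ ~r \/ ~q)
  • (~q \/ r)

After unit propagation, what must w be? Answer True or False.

True

Unit clause (~r) sets r = False.
(~q \/ r) with r = False leaves only ~q, so q = False.
(p \/ q): since q = False, the clause reduces to (p). p = True.
(~p \/ u) with p = True leaves only u, so u = True.
In (~u \/ w), ~u is now false; w must hold, so w = True.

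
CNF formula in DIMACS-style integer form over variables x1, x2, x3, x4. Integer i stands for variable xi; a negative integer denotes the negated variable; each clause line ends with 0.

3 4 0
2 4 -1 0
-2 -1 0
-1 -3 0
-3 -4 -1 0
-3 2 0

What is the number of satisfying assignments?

Satisfying assignments:
  x1=0 x2=0 x3=0 x4=1
  x1=0 x2=1 x3=0 x4=1
  x1=0 x2=1 x3=1 x4=0
  x1=0 x2=1 x3=1 x4=1
  x1=1 x2=0 x3=0 x4=1
Count: 5.

5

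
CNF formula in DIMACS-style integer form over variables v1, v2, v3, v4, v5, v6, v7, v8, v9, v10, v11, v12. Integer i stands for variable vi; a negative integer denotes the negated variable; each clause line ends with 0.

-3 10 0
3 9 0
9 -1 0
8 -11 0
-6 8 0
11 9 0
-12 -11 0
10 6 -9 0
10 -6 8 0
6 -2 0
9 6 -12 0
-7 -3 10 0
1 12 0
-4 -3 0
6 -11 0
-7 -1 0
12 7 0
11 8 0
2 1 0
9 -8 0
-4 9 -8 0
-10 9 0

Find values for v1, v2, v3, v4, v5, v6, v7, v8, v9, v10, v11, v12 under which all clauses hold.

v1=True, v2=False, v3=True, v4=False, v5=False, v6=False, v7=False, v8=True, v9=True, v10=True, v11=False, v12=True

v4 occurs only negated in the remaining clauses — set v4 = False.
Try v1 = True.
  then v9 is forced to True.
  then v7 is forced to False.
  then v12 is forced to True.
  then v11 is forced to False.
  then v8 is forced to True.
The remaining clauses are satisfied by v2 = False, v3 = True, v5 = False, v6 = False, v10 = True.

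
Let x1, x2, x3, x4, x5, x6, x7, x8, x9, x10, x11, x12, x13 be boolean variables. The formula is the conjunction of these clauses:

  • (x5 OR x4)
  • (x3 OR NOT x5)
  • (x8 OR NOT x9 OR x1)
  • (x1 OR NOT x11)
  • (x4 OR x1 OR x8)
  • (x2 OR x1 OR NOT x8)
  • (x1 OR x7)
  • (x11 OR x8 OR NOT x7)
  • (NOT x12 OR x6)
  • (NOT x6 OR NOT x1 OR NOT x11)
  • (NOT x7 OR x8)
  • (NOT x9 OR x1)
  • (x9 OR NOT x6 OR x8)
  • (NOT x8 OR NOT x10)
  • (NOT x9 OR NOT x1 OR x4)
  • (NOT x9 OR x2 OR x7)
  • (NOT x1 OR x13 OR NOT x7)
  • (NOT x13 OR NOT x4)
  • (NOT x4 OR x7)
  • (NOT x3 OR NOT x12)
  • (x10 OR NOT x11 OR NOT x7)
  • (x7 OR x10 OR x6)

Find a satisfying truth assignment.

x1=False, x2=True, x3=True, x4=True, x5=True, x6=True, x7=True, x8=True, x9=False, x10=False, x11=False, x12=False, x13=False

Pure literal: x2 appears only positively; assign x2 = True.
Pure literal: x12 appears only negated; assign x12 = False.
Branch on x1: take x1 = False.
  then x11 is forced to False.
  then x7 is forced to True.
  then x8 is forced to True.
  then x9 is forced to False.
  then x10 is forced to False.
For the remaining variables, x3 = True, x4 = True, x5 = True, x6 = True, x13 = False works.
Every clause has at least one true literal under this assignment.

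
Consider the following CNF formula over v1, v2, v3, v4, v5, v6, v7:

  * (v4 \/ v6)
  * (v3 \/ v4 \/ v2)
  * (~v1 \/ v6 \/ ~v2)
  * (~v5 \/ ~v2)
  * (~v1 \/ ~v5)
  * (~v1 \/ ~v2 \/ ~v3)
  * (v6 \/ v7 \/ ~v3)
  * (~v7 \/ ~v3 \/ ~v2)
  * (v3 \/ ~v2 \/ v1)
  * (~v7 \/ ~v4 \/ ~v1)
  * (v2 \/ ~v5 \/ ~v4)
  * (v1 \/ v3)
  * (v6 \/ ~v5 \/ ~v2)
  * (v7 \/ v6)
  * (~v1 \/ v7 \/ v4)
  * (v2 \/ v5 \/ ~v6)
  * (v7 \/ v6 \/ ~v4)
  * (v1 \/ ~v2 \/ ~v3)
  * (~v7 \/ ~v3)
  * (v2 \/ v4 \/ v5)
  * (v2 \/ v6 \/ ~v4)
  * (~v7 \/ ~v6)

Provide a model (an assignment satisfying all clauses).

v1=1  v2=1  v3=0  v4=1  v5=0  v6=1  v7=0

Try v1 = True.
  then v5 is forced to False.
Branch on v2: take v2 = True.
  then v6 is forced to True.
  then v3 is forced to False.
  then v7 is forced to False.
  then v4 is forced to True.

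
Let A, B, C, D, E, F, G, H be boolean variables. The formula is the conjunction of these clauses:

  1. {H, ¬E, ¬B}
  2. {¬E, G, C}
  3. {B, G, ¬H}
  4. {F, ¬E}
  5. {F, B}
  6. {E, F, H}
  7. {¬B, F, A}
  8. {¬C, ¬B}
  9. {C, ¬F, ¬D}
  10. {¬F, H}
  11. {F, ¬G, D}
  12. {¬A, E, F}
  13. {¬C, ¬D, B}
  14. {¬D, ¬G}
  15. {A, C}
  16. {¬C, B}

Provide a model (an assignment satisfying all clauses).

A=T, B=T, C=F, D=F, E=F, F=T, G=F, H=T

Check each clause:
  1. {¬B, H, ¬E} — H is true.
  2. {C, ¬E, G} — ¬E is true.
  3. {¬H, B, G} — B is true.
  4. {F, ¬E} — ¬E is true.
  5. {B, F} — B is true.
  6. {H, F, E} — H is true.
  7. {F, ¬B, A} — A is true.
  8. {¬C, ¬B} — ¬C is true.
  9. {C, ¬D, ¬F} — ¬D is true.
  10. {¬F, H} — H is true.
  11. {F, ¬G, D} — ¬G is true.
  12. {E, ¬A, F} — F is true.
  13. {B, ¬D, ¬C} — B is true.
  14. {¬G, ¬D} — ¬G is true.
  15. {A, C} — A is true.
  16. {¬C, B} — B is true.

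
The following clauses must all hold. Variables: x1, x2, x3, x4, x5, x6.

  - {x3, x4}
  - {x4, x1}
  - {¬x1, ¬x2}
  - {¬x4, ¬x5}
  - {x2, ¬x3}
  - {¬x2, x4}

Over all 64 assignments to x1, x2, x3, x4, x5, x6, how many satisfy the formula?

Split on x4, then x2.
  x4=T, x2=T: remaining (x1,x3,x5,x6) ∈ {(F,F,F,F); (F,F,F,T); (F,T,F,F); (F,T,F,T)} — 4.
  x4=T, x2=F: remaining (x1,x3,x5,x6) ∈ {(F,F,F,F); (F,F,F,T); (T,F,F,F); (T,F,F,T)} — 4.
  x4=F, x2=T: a clause becomes empty — 0.
  x4=F, x2=F: a clause becomes empty — 0.
Total: 4 + 4 + 0 + 0 = 8.

8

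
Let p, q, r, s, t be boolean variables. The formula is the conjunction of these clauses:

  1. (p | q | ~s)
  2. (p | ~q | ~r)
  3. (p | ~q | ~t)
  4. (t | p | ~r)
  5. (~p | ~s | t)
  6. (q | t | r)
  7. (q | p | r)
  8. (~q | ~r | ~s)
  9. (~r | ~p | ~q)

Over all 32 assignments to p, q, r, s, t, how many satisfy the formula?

Case analysis on p and q:
  p=T, q=T: remaining (r,s,t) ∈ {(F,F,F); (F,F,T); (F,T,T)} — 3.
  p=T, q=F: 5 of the 8 assignments to (r,s,t) work.
  p=F, q=T: remaining (r,s,t) ∈ {(F,F,F); (F,T,F)} — 2.
  p=F, q=F: remaining (r,s,t) ∈ {(T,F,T)} — 1.
Total: 3 + 5 + 2 + 1 = 11.

11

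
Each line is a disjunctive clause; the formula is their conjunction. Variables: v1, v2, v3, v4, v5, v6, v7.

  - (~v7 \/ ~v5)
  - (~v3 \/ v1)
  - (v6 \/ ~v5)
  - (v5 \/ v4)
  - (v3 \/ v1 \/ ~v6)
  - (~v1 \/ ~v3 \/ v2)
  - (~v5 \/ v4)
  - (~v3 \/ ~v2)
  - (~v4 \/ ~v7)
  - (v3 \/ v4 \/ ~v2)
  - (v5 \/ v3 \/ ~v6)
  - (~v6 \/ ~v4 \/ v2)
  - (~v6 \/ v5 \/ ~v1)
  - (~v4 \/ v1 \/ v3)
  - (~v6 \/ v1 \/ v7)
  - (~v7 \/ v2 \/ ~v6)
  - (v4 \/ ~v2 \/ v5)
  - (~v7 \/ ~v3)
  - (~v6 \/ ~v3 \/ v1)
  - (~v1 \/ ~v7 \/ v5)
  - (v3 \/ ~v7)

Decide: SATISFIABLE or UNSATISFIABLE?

Branch on v1: take v1 = True.
The remaining clauses are satisfied by v2 = True, v3 = False, v4 = True, v5 = True, v6 = True, v7 = False.
Every clause has at least one true literal under this assignment.
So v1=True  v2=True  v3=False  v4=True  v5=True  v6=True  v7=False is a satisfying assignment.

SATISFIABLE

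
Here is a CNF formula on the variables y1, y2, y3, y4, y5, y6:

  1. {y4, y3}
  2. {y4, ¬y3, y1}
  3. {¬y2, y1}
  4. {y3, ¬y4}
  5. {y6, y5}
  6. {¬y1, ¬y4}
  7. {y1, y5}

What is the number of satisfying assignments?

8

Split on y1, then y4.
  y1=1, y4=1: a clause becomes empty — 0.
  y1=1, y4=0: y2 free; 3 ways for (y3,y5,y6) × 2^1 = 6.
  y1=0, y4=1: remaining (y2,y3,y5,y6) ∈ {(0,1,1,0); (0,1,1,1)} — 2.
  y1=0, y4=0: a clause becomes empty — 0.
Total: 0 + 6 + 2 + 0 = 8.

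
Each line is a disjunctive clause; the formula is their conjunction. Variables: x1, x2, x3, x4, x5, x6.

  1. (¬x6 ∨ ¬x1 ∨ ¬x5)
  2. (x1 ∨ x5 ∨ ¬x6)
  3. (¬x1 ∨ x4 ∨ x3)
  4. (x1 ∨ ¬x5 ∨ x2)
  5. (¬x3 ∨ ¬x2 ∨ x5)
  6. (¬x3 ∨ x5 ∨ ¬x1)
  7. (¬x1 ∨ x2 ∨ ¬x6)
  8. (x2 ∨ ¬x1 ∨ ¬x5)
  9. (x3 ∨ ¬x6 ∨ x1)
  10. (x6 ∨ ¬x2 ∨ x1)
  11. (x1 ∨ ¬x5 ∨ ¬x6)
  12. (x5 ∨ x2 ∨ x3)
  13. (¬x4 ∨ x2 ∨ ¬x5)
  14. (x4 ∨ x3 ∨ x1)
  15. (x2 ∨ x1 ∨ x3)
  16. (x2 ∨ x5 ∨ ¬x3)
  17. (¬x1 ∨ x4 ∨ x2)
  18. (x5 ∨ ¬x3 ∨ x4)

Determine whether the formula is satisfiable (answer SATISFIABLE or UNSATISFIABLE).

SATISFIABLE

Set x1 = True and propagate.
Branch on x2: take x2 = True.
Set x3 = False and propagate.
  then x4 is forced to True.
For the remaining variables, x5 = False, x6 = False works.
So x1 = True, x2 = True, x3 = False, x4 = True, x5 = False, x6 = False is a satisfying assignment.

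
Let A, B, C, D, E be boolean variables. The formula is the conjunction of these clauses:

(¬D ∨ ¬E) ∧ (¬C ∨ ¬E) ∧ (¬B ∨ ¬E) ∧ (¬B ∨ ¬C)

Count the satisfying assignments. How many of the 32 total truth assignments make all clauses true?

Split on E, then B.
  E=1, B=1: a clause becomes empty — 0.
  E=1, B=0: remaining (A,C,D) ∈ {(0,0,0); (1,0,0)} — 2.
  E=0, B=1: remaining (A,C,D) ∈ {(0,0,0); (0,0,1); (1,0,0); (1,0,1)} — 4.
  E=0, B=0: A, C, D free → 2^3 = 8.
Total: 0 + 2 + 4 + 8 = 14.

14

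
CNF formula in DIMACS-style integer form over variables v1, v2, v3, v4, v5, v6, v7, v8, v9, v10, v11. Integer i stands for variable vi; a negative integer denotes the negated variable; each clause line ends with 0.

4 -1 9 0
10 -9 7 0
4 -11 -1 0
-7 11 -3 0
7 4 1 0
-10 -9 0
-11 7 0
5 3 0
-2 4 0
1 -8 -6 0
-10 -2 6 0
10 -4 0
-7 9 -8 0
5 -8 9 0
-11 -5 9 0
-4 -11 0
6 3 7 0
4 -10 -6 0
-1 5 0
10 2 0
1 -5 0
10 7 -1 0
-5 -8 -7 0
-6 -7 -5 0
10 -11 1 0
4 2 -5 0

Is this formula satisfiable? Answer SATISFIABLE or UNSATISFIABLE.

SATISFIABLE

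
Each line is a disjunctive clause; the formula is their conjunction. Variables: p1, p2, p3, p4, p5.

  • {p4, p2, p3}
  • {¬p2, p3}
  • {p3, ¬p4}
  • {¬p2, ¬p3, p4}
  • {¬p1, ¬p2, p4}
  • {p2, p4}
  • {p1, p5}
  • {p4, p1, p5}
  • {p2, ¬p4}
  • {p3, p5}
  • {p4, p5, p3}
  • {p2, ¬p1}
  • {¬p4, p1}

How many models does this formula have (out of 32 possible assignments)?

2

The models are:
  p1=T p2=T p3=T p4=T p5=F
  p1=T p2=T p3=T p4=T p5=T
Count: 2.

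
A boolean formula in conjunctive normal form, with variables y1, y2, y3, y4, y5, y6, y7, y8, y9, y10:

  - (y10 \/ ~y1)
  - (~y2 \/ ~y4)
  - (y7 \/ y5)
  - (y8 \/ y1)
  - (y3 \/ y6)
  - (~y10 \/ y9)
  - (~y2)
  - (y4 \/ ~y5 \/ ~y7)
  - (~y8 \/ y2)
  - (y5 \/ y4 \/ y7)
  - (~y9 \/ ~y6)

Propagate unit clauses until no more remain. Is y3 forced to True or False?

(~y2) stands alone — y2 = False.
(~y8 \/ y2): since y2 = False, the clause reduces to (~y8). y8 = False.
(y1 \/ y8): since y8 = False, the clause reduces to (y1). y1 = True.
(~y1 \/ y10): since y1 = True, the clause reduces to (y10). y10 = True.
(y9 \/ ~y10) with y10 = True leaves only y9, so y9 = True.
(~y9 \/ ~y6): since y9 = True, the clause reduces to (~y6). y6 = False.
(y3 \/ y6): since y6 = False, the clause reduces to (y3). y3 = True.

True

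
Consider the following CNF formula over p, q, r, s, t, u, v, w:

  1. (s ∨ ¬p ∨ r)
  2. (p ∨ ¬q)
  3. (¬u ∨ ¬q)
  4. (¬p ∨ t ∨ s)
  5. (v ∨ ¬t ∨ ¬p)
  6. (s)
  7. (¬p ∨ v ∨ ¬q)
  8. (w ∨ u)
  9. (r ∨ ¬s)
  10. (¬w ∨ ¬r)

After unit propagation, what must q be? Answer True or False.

False

Unit clause (s) sets s = True.
In (¬s ∨ r), ¬s is now false; r must hold, so r = True.
(¬w ∨ ¬r) with r = True leaves only ¬w, so w = False.
(w ∨ u): since w = False, the clause reduces to (u). u = True.
(¬u ∨ ¬q): since u = True, the clause reduces to (¬q). q = False.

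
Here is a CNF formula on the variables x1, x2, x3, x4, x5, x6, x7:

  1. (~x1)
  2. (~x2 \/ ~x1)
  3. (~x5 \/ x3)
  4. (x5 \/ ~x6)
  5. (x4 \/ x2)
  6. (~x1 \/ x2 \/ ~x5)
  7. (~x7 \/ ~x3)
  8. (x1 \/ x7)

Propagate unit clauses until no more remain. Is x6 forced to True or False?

(~x1) stands alone — x1 = False.
In (x1 \/ x7), x1 is now false; x7 must hold, so x7 = True.
(~x7 \/ ~x3) with x7 = True leaves only ~x3, so x3 = False.
In (x3 \/ ~x5), x3 is now false; ~x5 must hold, so x5 = False.
In (~x6 \/ x5), x5 is now false; ~x6 must hold, so x6 = False.

False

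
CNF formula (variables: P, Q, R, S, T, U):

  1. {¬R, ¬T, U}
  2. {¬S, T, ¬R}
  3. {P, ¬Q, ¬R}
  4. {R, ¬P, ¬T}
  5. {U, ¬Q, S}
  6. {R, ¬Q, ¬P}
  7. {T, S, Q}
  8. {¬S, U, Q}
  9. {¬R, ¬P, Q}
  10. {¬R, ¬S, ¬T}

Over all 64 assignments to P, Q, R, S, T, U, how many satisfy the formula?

14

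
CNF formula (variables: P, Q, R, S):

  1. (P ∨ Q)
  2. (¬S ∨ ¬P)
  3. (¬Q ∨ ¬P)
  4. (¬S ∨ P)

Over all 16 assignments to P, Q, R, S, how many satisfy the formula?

The models are:
  P=F Q=T R=F S=F
  P=F Q=T R=T S=F
  P=T Q=F R=F S=F
  P=T Q=F R=T S=F
Count: 4.

4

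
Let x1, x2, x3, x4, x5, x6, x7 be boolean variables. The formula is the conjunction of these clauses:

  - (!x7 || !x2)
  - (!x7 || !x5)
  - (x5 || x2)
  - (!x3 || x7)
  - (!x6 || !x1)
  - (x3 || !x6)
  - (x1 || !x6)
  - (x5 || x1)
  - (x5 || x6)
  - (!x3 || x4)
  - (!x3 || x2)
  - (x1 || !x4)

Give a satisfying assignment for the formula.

x1=F, x2=F, x3=F, x4=F, x5=T, x6=F, x7=F

Check each clause:
  1. (!x7 || !x2) — !x7 is true.
  2. (!x5 || !x7) — !x7 is true.
  3. (x2 || x5) — x5 is true.
  4. (x7 || !x3) — !x3 is true.
  5. (!x6 || !x1) — !x6 is true.
  6. (x3 || !x6) — !x6 is true.
  7. (x1 || !x6) — !x6 is true.
  8. (x5 || x1) — x5 is true.
  9. (x5 || x6) — x5 is true.
  10. (x4 || !x3) — !x3 is true.
  11. (!x3 || x2) — !x3 is true.
  12. (!x4 || x1) — !x4 is true.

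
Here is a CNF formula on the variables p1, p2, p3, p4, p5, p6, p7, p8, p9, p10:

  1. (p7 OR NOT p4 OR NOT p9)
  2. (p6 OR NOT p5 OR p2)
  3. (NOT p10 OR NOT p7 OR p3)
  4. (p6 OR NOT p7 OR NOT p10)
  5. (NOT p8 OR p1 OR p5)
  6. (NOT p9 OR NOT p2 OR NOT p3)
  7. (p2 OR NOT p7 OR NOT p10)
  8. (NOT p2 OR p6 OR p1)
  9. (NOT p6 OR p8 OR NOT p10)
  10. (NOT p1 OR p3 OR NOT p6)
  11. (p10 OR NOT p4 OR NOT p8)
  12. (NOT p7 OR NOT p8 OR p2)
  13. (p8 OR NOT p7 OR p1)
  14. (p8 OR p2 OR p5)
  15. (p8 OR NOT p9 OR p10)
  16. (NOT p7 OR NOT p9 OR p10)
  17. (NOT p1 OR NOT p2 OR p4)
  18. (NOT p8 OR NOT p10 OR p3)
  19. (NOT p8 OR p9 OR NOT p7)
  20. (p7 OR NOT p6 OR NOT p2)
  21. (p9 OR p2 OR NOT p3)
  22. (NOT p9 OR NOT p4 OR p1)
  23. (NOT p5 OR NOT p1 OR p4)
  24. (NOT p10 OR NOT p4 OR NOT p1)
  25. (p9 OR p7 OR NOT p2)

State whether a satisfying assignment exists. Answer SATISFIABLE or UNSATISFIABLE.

Try p1 = False.
For the remaining variables, p2 = False, p3 = True, p4 = False, p5 = True, p6 = True, p7 = False, p8 = True, p9 = True, p10 = False works.
Every clause has at least one true literal under this assignment.
So p1=False, p2=False, p3=True, p4=False, p5=True, p6=True, p7=False, p8=True, p9=True, p10=False is a satisfying assignment.

SATISFIABLE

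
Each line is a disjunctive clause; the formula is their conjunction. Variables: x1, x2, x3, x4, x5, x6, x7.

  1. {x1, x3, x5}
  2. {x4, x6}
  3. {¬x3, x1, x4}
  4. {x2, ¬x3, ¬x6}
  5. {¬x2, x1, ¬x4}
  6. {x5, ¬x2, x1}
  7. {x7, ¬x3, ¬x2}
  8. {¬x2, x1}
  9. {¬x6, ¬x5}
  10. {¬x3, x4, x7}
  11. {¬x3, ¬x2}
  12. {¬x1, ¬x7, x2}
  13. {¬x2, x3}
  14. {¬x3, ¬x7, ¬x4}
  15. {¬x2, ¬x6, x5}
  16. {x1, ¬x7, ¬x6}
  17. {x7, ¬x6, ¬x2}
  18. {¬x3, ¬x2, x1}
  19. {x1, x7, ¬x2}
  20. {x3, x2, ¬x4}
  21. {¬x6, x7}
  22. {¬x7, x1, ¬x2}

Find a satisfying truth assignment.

x1=True, x2=False, x3=True, x4=True, x5=False, x6=False, x7=False

Set x1 = True and propagate.
Branch on x2: take x2 = False.
  then x7 is forced to False.
  then x6 is forced to False.
  then x4 is forced to True.
  then x3 is forced to True.
x5 is now unconstrained; take x5 = False.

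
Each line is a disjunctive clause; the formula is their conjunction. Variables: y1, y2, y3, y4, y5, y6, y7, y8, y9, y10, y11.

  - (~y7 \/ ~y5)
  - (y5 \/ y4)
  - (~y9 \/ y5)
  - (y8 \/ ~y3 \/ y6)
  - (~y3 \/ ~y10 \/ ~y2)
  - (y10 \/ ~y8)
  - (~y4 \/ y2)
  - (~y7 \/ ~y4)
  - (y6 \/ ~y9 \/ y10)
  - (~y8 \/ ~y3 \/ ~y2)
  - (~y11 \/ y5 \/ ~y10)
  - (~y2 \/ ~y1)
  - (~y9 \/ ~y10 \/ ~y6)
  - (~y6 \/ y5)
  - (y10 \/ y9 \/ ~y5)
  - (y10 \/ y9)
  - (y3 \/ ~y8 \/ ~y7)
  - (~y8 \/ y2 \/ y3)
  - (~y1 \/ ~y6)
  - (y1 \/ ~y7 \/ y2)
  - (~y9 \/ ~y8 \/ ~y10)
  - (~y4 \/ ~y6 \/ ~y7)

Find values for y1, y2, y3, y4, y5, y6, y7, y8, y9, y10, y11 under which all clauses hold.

y1=False, y2=False, y3=False, y4=False, y5=True, y6=True, y7=False, y8=False, y9=True, y10=False, y11=True

Check each clause:
  1. (~y5 \/ ~y7) — ~y7 is true.
  2. (y5 \/ y4) — y5 is true.
  3. (~y9 \/ y5) — y5 is true.
  4. (y8 \/ y6 \/ ~y3) — ~y3 is true.
  5. (~y10 \/ ~y3 \/ ~y2) — ~y3 is true.
  6. (~y8 \/ y10) — ~y8 is true.
  7. (~y4 \/ y2) — ~y4 is true.
  8. (~y4 \/ ~y7) — ~y7 is true.
  9. (y6 \/ y10 \/ ~y9) — y6 is true.
  10. (~y8 \/ ~y3 \/ ~y2) — ~y8 is true.
  11. (~y11 \/ ~y10 \/ y5) — y5 is true.
  12. (~y1 \/ ~y2) — ~y1 is true.
  13. (~y6 \/ ~y10 \/ ~y9) — ~y10 is true.
  14. (y5 \/ ~y6) — y5 is true.
  15. (y10 \/ ~y5 \/ y9) — y9 is true.
  16. (y10 \/ y9) — y9 is true.
  17. (~y7 \/ ~y8 \/ y3) — ~y8 is true.
  18. (~y8 \/ y3 \/ y2) — ~y8 is true.
  19. (~y6 \/ ~y1) — ~y1 is true.
  20. (y1 \/ y2 \/ ~y7) — ~y7 is true.
  21. (~y9 \/ ~y10 \/ ~y8) — ~y8 is true.
  22. (~y4 \/ ~y7 \/ ~y6) — ~y7 is true.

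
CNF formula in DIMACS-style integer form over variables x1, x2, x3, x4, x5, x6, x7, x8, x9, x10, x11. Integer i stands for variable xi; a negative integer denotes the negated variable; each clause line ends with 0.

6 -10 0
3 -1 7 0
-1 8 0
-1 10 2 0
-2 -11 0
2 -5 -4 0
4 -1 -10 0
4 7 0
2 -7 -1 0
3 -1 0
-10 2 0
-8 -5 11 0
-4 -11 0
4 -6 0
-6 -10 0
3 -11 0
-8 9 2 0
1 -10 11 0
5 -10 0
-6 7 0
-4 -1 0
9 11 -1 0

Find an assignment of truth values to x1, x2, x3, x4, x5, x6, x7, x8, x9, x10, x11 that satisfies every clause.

x3 occurs only positively in the remaining clauses — set x3 = True.
Try x1 = False.
Try x2 = False.
  then x10 is forced to False.
For the remaining variables, x4 = False, x5 = False, x6 = False, x7 = True, x8 = False, x9 = False, x11 = True works.
Check each clause:
  1. {¬x10, x6} — ¬x10 is true.
  2. {x7, x3, ¬x1} — x3 is true.
  3. {x8, ¬x1} — ¬x1 is true.
  4. {x2, ¬x1, x10} — ¬x1 is true.
  5. {¬x11, ¬x2} — ¬x2 is true.
  6. {¬x5, ¬x4, x2} — ¬x5 is true.
  7. {¬x1, x4, ¬x10} — ¬x10 is true.
  8. {x4, x7} — x7 is true.
  9. {x2, ¬x7, ¬x1} — ¬x1 is true.
  10. {x3, ¬x1} — x3 is true.
  11. {¬x10, x2} — ¬x10 is true.
  12. {¬x5, x11, ¬x8} — ¬x8 is true.
  13. {¬x4, ¬x11} — ¬x4 is true.
  14. {x4, ¬x6} — ¬x6 is true.
  15. {¬x10, ¬x6} — ¬x6 is true.
  16. {¬x11, x3} — x3 is true.
  17. {x9, x2, ¬x8} — ¬x8 is true.
  18. {x11, ¬x10, x1} — x11 is true.
  19. {¬x10, x5} — ¬x10 is true.
  20. {x7, ¬x6} — ¬x6 is true.
  21. {¬x1, ¬x4} — ¬x4 is true.
  22. {x11, x9, ¬x1} — x11 is true.

x1=F, x2=F, x3=T, x4=F, x5=F, x6=F, x7=T, x8=F, x9=F, x10=F, x11=T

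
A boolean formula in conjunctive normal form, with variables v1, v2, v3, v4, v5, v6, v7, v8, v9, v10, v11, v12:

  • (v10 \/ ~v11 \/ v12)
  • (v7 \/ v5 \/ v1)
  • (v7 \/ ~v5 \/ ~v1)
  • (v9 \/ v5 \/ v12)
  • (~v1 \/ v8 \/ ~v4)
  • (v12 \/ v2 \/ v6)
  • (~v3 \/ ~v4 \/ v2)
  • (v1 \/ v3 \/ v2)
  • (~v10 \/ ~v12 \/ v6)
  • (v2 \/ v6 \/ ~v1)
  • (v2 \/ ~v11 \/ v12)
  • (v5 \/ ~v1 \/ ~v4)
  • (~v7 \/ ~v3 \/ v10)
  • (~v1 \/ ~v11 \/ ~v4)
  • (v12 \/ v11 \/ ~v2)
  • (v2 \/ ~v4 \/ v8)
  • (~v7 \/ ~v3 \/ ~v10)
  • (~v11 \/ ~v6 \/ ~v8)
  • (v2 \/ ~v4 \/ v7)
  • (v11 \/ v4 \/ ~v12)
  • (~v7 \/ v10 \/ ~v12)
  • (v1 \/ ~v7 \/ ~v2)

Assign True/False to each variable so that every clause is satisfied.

v1 = 1  v2 = 0  v3 = 1  v4 = 0  v5 = 0  v6 = 1  v7 = 0  v8 = 0  v9 = 1  v10 = 1  v11 = 0  v12 = 0

v9 occurs only positively in the remaining clauses — set v9 = True.
Set v1 = True and propagate.
For the remaining variables, v2 = False, v3 = True, v4 = False, v5 = False, v6 = True, v7 = False, v8 = False, v10 = True, v11 = False, v12 = False works.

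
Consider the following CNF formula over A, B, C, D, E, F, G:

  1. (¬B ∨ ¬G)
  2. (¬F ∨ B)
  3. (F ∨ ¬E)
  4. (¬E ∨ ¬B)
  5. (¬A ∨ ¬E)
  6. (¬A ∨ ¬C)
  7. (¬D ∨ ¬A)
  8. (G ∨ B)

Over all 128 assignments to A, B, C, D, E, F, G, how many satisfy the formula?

15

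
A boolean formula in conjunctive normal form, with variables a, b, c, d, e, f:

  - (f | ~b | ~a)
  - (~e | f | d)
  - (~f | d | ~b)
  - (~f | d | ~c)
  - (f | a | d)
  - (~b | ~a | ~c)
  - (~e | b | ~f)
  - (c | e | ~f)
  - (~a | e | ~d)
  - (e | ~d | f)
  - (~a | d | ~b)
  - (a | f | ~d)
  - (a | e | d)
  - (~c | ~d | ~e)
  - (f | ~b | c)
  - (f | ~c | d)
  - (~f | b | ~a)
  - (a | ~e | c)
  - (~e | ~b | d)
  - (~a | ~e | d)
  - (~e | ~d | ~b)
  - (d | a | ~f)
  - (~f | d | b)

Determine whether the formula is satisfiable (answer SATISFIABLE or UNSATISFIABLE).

Try a = True.
Set b = False and propagate.
  then f is forced to False.
For the remaining variables, c = False, d = False, e = False works.
So a = T, b = F, c = F, d = F, e = F, f = F is a satisfying assignment.

SATISFIABLE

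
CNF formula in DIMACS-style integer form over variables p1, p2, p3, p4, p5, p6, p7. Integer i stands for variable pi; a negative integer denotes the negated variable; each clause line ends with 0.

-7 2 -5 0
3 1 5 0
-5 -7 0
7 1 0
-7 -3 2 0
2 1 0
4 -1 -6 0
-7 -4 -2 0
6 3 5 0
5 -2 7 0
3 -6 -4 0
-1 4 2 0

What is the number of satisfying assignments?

13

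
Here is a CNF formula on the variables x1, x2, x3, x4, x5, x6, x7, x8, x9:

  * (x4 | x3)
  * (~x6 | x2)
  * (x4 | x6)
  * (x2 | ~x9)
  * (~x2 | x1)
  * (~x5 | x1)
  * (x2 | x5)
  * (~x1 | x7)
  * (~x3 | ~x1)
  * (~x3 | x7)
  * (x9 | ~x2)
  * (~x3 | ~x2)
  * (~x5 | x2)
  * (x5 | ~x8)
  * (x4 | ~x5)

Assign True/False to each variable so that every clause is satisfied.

x1 = True  x2 = True  x3 = False  x4 = True  x5 = False  x6 = False  x7 = True  x8 = False  x9 = True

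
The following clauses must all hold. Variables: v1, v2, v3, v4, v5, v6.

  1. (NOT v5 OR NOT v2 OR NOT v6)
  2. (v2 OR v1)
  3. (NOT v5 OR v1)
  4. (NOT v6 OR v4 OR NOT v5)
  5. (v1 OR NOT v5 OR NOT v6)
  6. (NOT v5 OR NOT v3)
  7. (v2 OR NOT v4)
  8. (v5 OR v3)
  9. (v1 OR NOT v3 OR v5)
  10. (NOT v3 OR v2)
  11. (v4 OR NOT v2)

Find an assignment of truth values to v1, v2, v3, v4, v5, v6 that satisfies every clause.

Pure literal: v1 appears only positively; assign v1 = True.
Pure literal: v6 appears only negated; assign v6 = False.
Try v2 = True.
  then v4 is forced to True.
Try v3 = False.
  then v5 is forced to True.
Every clause has at least one true literal under this assignment.

v1=T, v2=T, v3=F, v4=T, v5=T, v6=F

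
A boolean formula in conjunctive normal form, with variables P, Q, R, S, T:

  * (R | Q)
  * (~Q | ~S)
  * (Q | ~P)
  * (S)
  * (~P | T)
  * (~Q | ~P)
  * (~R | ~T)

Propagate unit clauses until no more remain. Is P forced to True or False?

Unit clause (S) sets S = True.
In (~Q | ~S), ~S is now false; ~Q must hold, so Q = False.
(Q | R) with Q = False leaves only R, so R = True.
(Q | ~P) with Q = False leaves only ~P, so P = False.

False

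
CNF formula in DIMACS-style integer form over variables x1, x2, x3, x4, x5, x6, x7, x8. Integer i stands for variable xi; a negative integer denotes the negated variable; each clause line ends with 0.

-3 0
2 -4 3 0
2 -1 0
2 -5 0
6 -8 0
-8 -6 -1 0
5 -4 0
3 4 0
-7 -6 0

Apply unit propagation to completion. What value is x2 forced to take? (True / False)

True

(¬x3) stands alone — x3 = False.
From (x4 ∨ x3) and x3 = False: x4 = True.
(x2 ∨ x3 ∨ ¬x4): since x3 = False, x4 = True, the clause reduces to (x2). x2 = True.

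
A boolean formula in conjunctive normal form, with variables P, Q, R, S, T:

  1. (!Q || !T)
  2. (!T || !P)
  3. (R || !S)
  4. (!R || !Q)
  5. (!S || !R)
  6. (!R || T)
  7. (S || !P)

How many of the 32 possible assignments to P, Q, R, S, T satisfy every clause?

The models are:
  P=F Q=F R=F S=F T=F
  P=F Q=F R=F S=F T=T
  P=F Q=F R=T S=F T=T
  P=F Q=T R=F S=F T=F
That's 4 in total.

4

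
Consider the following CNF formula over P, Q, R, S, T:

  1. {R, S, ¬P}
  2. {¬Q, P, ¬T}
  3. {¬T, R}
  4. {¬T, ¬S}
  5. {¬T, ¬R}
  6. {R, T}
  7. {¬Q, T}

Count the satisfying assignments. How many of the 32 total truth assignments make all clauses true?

Satisfying assignments:
  P=F Q=F R=T S=F T=F
  P=F Q=F R=T S=T T=F
  P=T Q=F R=T S=F T=F
  P=T Q=F R=T S=T T=F
That's 4 in total.

4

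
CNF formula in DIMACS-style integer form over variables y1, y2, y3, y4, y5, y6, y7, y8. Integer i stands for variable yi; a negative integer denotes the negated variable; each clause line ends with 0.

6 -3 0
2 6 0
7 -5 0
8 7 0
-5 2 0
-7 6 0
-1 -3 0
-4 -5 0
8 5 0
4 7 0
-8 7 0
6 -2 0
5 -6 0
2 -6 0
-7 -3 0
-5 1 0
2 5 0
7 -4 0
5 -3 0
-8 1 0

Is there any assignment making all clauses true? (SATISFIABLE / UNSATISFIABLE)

SATISFIABLE

Pure literal: y3 appears only negated; assign y3 = False.
Set y1 = True and propagate.
For the remaining variables, y2 = True, y4 = False, y5 = True, y6 = True, y7 = True, y8 = True works.
So y1=T  y2=T  y3=F  y4=F  y5=T  y6=T  y7=T  y8=T is a satisfying assignment.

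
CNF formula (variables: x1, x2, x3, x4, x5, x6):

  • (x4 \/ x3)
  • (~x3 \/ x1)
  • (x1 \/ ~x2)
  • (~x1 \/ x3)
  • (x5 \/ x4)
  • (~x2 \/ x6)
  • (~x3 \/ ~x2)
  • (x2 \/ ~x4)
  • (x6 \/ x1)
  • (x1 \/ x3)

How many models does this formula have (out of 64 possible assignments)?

Satisfying assignments:
  x1=T x2=F x3=T x4=F x5=T x6=F
  x1=T x2=F x3=T x4=F x5=T x6=T
That's 2 in total.

2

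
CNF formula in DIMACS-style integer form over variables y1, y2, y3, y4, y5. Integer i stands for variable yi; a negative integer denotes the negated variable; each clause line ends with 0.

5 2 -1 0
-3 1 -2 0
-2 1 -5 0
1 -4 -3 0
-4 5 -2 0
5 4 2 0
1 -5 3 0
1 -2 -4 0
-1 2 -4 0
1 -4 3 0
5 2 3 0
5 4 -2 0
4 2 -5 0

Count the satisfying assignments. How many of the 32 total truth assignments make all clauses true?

4

The models are:
  y1=1 y2=1 y3=0 y4=0 y5=1
  y1=1 y2=1 y3=0 y4=1 y5=1
  y1=1 y2=1 y3=1 y4=0 y5=1
  y1=1 y2=1 y3=1 y4=1 y5=1
Count: 4.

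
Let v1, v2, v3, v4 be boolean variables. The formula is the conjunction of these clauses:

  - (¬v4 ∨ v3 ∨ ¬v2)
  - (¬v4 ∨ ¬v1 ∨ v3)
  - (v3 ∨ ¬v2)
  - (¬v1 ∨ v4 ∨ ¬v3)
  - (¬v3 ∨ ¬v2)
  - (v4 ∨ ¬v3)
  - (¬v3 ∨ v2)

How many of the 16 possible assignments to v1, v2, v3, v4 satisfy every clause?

Satisfying assignments:
  v1=0 v2=0 v3=0 v4=0
  v1=0 v2=0 v3=0 v4=1
  v1=1 v2=0 v3=0 v4=0
That's 3 in total.

3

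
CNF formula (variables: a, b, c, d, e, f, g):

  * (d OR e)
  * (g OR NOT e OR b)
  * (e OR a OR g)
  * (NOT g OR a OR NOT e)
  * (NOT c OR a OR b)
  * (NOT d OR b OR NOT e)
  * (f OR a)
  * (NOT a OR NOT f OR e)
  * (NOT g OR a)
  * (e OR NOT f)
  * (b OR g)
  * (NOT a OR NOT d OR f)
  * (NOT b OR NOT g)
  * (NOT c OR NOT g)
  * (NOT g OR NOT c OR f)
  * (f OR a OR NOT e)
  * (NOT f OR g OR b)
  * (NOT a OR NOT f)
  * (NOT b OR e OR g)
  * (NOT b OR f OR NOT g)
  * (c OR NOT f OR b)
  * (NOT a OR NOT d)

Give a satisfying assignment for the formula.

Try a = False.
  then f is forced to True.
  then g is forced to False.
  then e is forced to True.
  then b is forced to True.
c, d are now unconstrained; take c = False, d = False.

a = 0  b = 1  c = 0  d = 0  e = 1  f = 1  g = 0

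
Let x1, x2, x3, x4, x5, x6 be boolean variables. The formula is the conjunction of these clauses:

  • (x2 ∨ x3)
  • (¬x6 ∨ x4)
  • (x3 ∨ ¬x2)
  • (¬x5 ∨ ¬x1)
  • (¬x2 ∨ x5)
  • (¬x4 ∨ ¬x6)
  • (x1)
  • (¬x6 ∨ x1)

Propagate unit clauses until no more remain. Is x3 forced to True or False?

Unit clause (x1) sets x1 = True.
In (¬x1 ∨ ¬x5), ¬x1 is now false; ¬x5 must hold, so x5 = False.
(¬x2 ∨ x5) with x5 = False leaves only ¬x2, so x2 = False.
In (x2 ∨ x3), x2 is now false; x3 must hold, so x3 = True.

True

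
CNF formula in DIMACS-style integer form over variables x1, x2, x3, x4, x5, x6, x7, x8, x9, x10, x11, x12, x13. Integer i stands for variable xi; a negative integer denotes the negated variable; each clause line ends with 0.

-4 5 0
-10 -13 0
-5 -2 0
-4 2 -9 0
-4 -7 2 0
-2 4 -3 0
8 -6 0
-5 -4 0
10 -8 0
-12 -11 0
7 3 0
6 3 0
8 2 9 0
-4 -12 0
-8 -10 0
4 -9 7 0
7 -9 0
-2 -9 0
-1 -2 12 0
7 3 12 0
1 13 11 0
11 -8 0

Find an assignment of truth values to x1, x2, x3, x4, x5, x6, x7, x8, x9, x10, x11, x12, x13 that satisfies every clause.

Try x1 = False.
For the remaining variables, x2 = False, x3 = True, x4 = False, x5 = False, x6 = False, x7 = True, x8 = False, x9 = True, x10 = False, x11 = True, x12 = False, x13 = True works.

x1=F  x2=F  x3=T  x4=F  x5=F  x6=F  x7=T  x8=F  x9=T  x10=F  x11=T  x12=F  x13=T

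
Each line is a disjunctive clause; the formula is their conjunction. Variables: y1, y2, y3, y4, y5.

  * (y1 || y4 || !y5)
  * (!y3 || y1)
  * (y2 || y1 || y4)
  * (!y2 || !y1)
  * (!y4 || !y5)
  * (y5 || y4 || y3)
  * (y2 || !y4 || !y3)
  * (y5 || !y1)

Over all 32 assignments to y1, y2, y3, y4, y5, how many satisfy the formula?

Satisfying assignments:
  y1=0 y2=0 y3=0 y4=1 y5=0
  y1=0 y2=1 y3=0 y4=1 y5=0
  y1=1 y2=0 y3=0 y4=0 y5=1
  y1=1 y2=0 y3=1 y4=0 y5=1
That's 4 in total.

4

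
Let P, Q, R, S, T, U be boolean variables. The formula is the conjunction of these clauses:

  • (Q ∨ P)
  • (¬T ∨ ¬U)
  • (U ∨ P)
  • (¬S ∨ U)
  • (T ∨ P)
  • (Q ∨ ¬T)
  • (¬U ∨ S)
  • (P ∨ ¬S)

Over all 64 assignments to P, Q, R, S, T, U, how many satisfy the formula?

10

Split on P, then U.
  P=1, U=1: remaining (Q,R,S,T) ∈ {(0,0,1,0); (0,1,1,0); (1,0,1,0); (1,1,1,0)} — 4.
  P=1, U=0: R free; 3 ways for (Q,S,T) × 2^1 = 6.
  P=0, U=1: a clause becomes empty — 0.
  P=0, U=0: a clause becomes empty — 0.
Total: 4 + 6 + 0 + 0 = 10.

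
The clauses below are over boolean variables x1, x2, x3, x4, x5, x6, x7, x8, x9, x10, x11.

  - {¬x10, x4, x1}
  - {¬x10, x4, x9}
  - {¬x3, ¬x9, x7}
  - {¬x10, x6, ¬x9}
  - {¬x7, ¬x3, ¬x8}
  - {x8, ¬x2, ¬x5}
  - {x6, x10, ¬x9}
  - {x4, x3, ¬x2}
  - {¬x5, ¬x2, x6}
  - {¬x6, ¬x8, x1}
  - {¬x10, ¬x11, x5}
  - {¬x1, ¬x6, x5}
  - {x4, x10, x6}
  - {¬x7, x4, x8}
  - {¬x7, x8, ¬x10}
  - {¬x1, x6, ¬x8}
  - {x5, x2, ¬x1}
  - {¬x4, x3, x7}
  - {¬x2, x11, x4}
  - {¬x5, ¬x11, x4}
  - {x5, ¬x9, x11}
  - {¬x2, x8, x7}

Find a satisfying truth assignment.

x1 = T, x2 = F, x3 = F, x4 = T, x5 = T, x6 = T, x7 = T, x8 = F, x9 = T, x10 = F, x11 = T

Set x1 = True and propagate.
Branch on x2: take x2 = False.
  then x5 is forced to True.
For the remaining variables, x3 = False, x4 = True, x6 = True, x7 = True, x8 = False, x9 = True, x10 = False, x11 = True works.
Every clause has at least one true literal under this assignment.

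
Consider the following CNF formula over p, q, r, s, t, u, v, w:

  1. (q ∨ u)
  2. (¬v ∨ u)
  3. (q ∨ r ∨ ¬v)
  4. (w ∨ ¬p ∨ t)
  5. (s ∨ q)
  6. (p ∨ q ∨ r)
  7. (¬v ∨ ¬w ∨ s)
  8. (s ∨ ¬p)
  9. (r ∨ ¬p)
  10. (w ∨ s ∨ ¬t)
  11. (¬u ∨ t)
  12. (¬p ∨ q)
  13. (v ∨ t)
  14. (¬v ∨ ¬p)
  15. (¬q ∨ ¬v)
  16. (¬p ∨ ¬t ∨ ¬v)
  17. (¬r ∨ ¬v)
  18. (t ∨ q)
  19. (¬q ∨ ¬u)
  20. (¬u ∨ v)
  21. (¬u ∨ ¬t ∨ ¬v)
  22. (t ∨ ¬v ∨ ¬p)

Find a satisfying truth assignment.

p=F, q=T, r=T, s=T, t=T, u=F, v=F, w=T

s occurs only positively in the remaining clauses — set s = True.
Try p = False.
Try q = True.
  then v is forced to False.
  then t is forced to True.
  then u is forced to False.
r, w are now unconstrained; take r = True, w = True.
Every clause has at least one true literal under this assignment.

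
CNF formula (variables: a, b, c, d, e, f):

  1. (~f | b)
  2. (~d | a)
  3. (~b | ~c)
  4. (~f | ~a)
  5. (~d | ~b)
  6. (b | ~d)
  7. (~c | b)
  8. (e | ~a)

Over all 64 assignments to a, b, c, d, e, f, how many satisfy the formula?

Split on b, then a.
  b=T, a=T: remaining (c,d,e,f) ∈ {(F,F,T,F)} — 1.
  b=T, a=F: remaining (c,d,e,f) ∈ {(F,F,F,F); (F,F,F,T); (F,F,T,F); (F,F,T,T)} — 4.
  b=F, a=T: remaining (c,d,e,f) ∈ {(F,F,T,F)} — 1.
  b=F, a=F: remaining (c,d,e,f) ∈ {(F,F,F,F); (F,F,T,F)} — 2.
Total: 1 + 4 + 1 + 2 = 8.

8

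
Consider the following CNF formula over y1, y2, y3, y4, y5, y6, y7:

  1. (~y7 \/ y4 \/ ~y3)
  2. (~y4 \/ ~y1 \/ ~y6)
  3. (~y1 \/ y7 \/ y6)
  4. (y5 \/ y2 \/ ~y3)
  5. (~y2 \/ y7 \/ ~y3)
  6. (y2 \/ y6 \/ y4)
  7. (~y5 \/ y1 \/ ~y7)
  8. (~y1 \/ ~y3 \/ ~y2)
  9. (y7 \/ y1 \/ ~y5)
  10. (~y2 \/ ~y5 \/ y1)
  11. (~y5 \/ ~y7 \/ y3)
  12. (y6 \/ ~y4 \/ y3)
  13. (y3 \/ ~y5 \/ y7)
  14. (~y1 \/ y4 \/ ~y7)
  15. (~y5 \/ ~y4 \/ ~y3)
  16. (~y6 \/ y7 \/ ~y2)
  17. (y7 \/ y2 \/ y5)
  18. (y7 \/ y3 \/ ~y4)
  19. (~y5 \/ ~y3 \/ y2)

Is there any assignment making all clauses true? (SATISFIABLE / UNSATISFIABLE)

SATISFIABLE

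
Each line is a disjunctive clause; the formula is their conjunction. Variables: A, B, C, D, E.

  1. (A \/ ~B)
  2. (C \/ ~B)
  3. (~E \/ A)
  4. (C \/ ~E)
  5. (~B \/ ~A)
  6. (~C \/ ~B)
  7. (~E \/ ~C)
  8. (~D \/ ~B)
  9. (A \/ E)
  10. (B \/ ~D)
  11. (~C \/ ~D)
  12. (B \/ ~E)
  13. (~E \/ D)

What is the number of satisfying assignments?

2

The models are:
  A=T B=F C=F D=F E=F
  A=T B=F C=T D=F E=F
Count: 2.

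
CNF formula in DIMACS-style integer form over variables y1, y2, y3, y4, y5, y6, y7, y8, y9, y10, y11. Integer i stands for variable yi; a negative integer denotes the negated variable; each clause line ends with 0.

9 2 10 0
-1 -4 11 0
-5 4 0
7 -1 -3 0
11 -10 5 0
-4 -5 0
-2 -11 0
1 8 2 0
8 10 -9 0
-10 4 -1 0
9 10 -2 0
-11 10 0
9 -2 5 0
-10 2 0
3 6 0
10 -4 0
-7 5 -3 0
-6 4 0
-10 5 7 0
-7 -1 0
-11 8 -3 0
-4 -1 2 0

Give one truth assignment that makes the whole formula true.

y8 occurs only positively in the remaining clauses — set y8 = True.
Set y1 = False and propagate.
Branch on y2: take y2 = False.
  then y10 is forced to False.
  then y9 is forced to True.
  then y11 is forced to False.
  then y4 is forced to False.
  then y5 is forced to False.
  then y6 is forced to False.
  then y3 is forced to True.
  then y7 is forced to False.

y1=False  y2=False  y3=True  y4=False  y5=False  y6=False  y7=False  y8=True  y9=True  y10=False  y11=False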